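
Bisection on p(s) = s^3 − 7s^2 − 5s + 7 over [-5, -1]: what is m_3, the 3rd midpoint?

-1.5

p(-3) = -68 < 0, so the root lies in [-3, -1]
p(-2) = -19 < 0, so the root lies in [-2, -1]
p(-1.5) = -4.625 < 0, so the root lies in [-1.5, -1]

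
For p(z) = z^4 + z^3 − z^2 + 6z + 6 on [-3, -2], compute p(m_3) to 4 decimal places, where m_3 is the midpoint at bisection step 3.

-0.4705

p(-2.5) = 8.1875 > 0, so the root lies in [-2.5, -2]
p(-2.25) = 1.675781 > 0, so the root lies in [-2.25, -2]
p(-2.125) = -0.470459 < 0, so the root lies in [-2.25, -2.125]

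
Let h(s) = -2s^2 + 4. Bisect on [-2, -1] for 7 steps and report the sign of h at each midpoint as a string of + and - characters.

-++-+-+

m = -1.5, h(m) = -0.5 (−); new bracket [-1.5, -1]
m = -1.25, h(m) = 0.875 (+); new bracket [-1.5, -1.25]
m = -1.375, h(m) = 0.21875 (+); new bracket [-1.5, -1.375]
m = -1.4375, h(m) = -0.1328 (−); new bracket [-1.4375, -1.375]
m = -1.40625, h(m) = 0.0449 (+); new bracket [-1.4375, -1.40625]
m = -1.421875, h(m) = -0.0435 (−); new bracket [-1.421875, -1.40625]
m = -1.4140625, h(m) = 0.0009 (+); new bracket [-1.421875, -1.4140625]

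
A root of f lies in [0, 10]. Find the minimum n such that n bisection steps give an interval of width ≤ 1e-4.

Width after n steps is 10/2^n. Need 2^n ≥ 10/1e-4 = 100000.
2^16 = 65536 < 100000 ≤ 2^17 = 131072, so n = 17.

17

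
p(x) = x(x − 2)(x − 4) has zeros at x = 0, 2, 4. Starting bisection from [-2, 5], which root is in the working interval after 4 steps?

0

midpoint 1.5: p = 1.875 > 0 → [-2, 1.5]
midpoint -0.25: p = -2.390625 < 0 → [-0.25, 1.5]
midpoint 0.625: p = 2.900391 > 0 → [-0.25, 0.625]
midpoint 0.1875: p = 1.2957 > 0 → [-0.25, 0.1875]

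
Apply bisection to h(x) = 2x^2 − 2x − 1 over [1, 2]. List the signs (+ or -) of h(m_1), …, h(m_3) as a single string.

+-+

midpoint 1.5: h = 0.5 > 0 → [1, 1.5]
midpoint 1.25: h = -0.375 < 0 → [1.25, 1.5]
midpoint 1.375: h = 0.03125 > 0 → [1.25, 1.375]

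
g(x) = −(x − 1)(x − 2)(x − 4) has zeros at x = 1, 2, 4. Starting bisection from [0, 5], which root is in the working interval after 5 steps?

4

midpoint 2.5: g = 1.125 > 0 → [2.5, 5]
midpoint 3.75: g = 1.203125 > 0 → [3.75, 5]
midpoint 4.375: g = -3.005859 < 0 → [3.75, 4.375]
midpoint 4.0625: g = -0.3948 < 0 → [3.75, 4.0625]
midpoint 3.90625: g = 0.5194 > 0 → [3.90625, 4.0625]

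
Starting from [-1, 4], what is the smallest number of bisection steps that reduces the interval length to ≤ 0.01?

Width after n steps is 5/2^n. Need 2^n ≥ 5/0.01 = 500.
2^8 = 256 < 500 ≤ 2^9 = 512, so n = 9.

9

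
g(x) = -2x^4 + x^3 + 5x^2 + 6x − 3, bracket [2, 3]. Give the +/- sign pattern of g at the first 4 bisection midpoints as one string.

x = 2.5 gives g = -19.25, negative; keep [2, 2.5]
x = 2.25 gives g = -4.054688, negative; keep [2, 2.25]
x = 2.125 gives g = 1.14209, positive; keep [2.125, 2.25]
x = 2.1875 gives g = -1.2771, negative; keep [2.125, 2.1875]

--+-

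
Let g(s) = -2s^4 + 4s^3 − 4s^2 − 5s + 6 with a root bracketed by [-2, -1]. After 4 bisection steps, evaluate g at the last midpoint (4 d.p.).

midpoint -1.5: g = -19.125 < 0 → [-1.5, -1]
midpoint -1.25: g = -6.695312 < 0 → [-1.25, -1]
midpoint -1.125: g = -2.336426 < 0 → [-1.125, -1]
midpoint -1.0625: g = -0.5498 < 0 → [-1.0625, -1]

-0.5498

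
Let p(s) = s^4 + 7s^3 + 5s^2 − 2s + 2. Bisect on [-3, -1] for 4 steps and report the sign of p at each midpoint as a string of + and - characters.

midpoint -2: p = -14 < 0 → [-2, -1]
midpoint -1.5: p = -2.3125 < 0 → [-1.5, -1]
midpoint -1.25: p = 1.082031 > 0 → [-1.5, -1.25]
midpoint -1.375: p = -0.4197 < 0 → [-1.375, -1.25]

--+-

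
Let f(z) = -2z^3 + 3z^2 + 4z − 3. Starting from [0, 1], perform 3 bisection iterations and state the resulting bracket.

midpoint 0.5: f = -0.5 < 0 → [0.5, 1]
midpoint 0.75: f = 0.84375 > 0 → [0.5, 0.75]
midpoint 0.625: f = 0.183594 > 0 → [0.5, 0.625]

[0.5, 0.625]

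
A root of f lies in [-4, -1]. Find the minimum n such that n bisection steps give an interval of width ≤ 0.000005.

Width after n steps is 3/2^n. Need 2^n ≥ 3/0.000005 = 600000.
2^19 = 524288 < 600000 ≤ 2^20 = 1048576, so n = 20.

20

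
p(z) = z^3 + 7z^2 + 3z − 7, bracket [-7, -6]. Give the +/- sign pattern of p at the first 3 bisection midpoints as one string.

p(-6.5) = -5.375 < 0, so the root lies in [-6.5, -6]
p(-6.25) = 3.546875 > 0, so the root lies in [-6.5, -6.25]
p(-6.375) = -0.724609 < 0, so the root lies in [-6.375, -6.25]

-+-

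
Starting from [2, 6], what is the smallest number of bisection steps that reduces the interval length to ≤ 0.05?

7

Width after n steps is 4/2^n. Need 2^n ≥ 4/0.05 = 80.
2^6 = 64 < 80 ≤ 2^7 = 128, so n = 7.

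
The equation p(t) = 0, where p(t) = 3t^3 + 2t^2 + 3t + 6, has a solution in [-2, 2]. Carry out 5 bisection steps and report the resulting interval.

[-1.25, -1.125]

t = 0 gives p = 6, positive; keep [-2, 0]
t = -1 gives p = 2, positive; keep [-2, -1]
t = -1.5 gives p = -4.125, negative; keep [-1.5, -1]
t = -1.25 gives p = -0.4844, negative; keep [-1.25, -1]
t = -1.125 gives p = 0.8848, positive; keep [-1.25, -1.125]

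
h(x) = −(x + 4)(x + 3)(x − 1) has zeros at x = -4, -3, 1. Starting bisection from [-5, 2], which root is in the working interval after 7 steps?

1

x = -1.5 gives h = 9.375, positive; keep [-1.5, 2]
x = 0.25 gives h = 10.359375, positive; keep [0.25, 2]
x = 1.125 gives h = -2.642578, negative; keep [0.25, 1.125]
x = 0.6875 gives h = 5.4016, positive; keep [0.6875, 1.125]
x = 0.90625 gives h = 1.7967, positive; keep [0.90625, 1.125]
x = 1.015625 gives h = -0.3147, negative; keep [0.90625, 1.015625]
x = 0.9609375 gives h = 0.7676, positive; keep [0.9609375, 1.015625]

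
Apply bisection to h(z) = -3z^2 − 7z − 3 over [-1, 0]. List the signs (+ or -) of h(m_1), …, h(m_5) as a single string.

-++-+

m = -0.5, h(m) = -0.25 (−); new bracket [-1, -0.5]
m = -0.75, h(m) = 0.5625 (+); new bracket [-0.75, -0.5]
m = -0.625, h(m) = 0.203125 (+); new bracket [-0.625, -0.5]
m = -0.5625, h(m) = -0.0117 (−); new bracket [-0.625, -0.5625]
m = -0.59375, h(m) = 0.0986 (+); new bracket [-0.59375, -0.5625]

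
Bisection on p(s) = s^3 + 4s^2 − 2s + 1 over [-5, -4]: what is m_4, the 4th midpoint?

-4.4375

midpoint -4.5: p = -0.125 < 0 → [-4.5, -4]
midpoint -4.25: p = 4.984375 > 0 → [-4.5, -4.25]
midpoint -4.375: p = 2.572266 > 0 → [-4.5, -4.375]
midpoint -4.4375: p = 1.26 > 0 → [-4.5, -4.4375]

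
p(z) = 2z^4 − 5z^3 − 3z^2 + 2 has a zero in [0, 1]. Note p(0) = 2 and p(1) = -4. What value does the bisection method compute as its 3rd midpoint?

0.625

p(0.5) = 0.75 > 0, so the root lies in [0.5, 1]
p(0.75) = -1.164062 < 0, so the root lies in [0.5, 0.75]
p(0.625) = -0.087402 < 0, so the root lies in [0.5, 0.625]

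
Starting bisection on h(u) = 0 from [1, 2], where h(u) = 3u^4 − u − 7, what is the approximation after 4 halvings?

1.3125

midpoint 1.5: h = 6.6875 > 0 → [1, 1.5]
midpoint 1.25: h = -0.925781 < 0 → [1.25, 1.5]
midpoint 1.375: h = 2.348389 > 0 → [1.25, 1.375]
midpoint 1.3125: h = 0.5901 > 0 → [1.25, 1.3125]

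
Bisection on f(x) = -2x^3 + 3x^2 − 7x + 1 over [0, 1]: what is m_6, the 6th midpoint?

x = 0.5 gives f = -2, negative; keep [0, 0.5]
x = 0.25 gives f = -0.59375, negative; keep [0, 0.25]
x = 0.125 gives f = 0.167969, positive; keep [0.125, 0.25]
x = 0.1875 gives f = -0.2202, negative; keep [0.125, 0.1875]
x = 0.15625 gives f = -0.0281, negative; keep [0.125, 0.15625]
x = 0.140625 gives f = 0.0694, positive; keep [0.140625, 0.15625]

0.140625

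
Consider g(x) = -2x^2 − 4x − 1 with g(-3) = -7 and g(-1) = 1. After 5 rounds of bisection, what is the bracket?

[-1.75, -1.6875]

m = -2, g(m) = -1 (−); new bracket [-2, -1]
m = -1.5, g(m) = 0.5 (+); new bracket [-2, -1.5]
m = -1.75, g(m) = -0.125 (−); new bracket [-1.75, -1.5]
m = -1.625, g(m) = 0.2188 (+); new bracket [-1.75, -1.625]
m = -1.6875, g(m) = 0.0547 (+); new bracket [-1.75, -1.6875]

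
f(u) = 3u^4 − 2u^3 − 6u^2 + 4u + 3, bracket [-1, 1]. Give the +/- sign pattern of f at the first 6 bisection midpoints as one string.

midpoint 0: f = 3 > 0 → [-1, 0]
midpoint -0.5: f = -0.0625 < 0 → [-0.5, 0]
midpoint -0.25: f = 1.667969 > 0 → [-0.5, -0.25]
midpoint -0.375: f = 0.821 > 0 → [-0.5, -0.375]
midpoint -0.4375: f = 0.379 > 0 → [-0.5, -0.4375]
midpoint -0.46875: f = 0.1575 > 0 → [-0.5, -0.46875]

+-++++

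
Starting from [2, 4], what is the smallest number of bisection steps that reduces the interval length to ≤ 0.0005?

12

Width after n steps is 2/2^n. Need 2^n ≥ 2/0.0005 = 4000.
2^11 = 2048 < 4000 ≤ 2^12 = 4096, so n = 12.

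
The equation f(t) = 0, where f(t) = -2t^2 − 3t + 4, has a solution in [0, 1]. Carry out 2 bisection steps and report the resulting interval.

m = 0.5, f(m) = 2 (+); new bracket [0.5, 1]
m = 0.75, f(m) = 0.625 (+); new bracket [0.75, 1]

[0.75, 1]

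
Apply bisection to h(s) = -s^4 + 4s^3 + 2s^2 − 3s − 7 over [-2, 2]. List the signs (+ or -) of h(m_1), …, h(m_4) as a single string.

--+-

s = 0 gives h = -7, negative; keep [0, 2]
s = 1 gives h = -5, negative; keep [1, 2]
s = 1.5 gives h = 1.4375, positive; keep [1, 1.5]
s = 1.25 gives h = -2.2539, negative; keep [1.25, 1.5]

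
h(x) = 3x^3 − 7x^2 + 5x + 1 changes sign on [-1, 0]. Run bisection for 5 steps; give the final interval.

h(-0.5) = -3.625 < 0, so the root lies in [-0.5, 0]
h(-0.25) = -0.734375 < 0, so the root lies in [-0.25, 0]
h(-0.125) = 0.259766 > 0, so the root lies in [-0.25, -0.125]
h(-0.1875) = -0.2034 < 0, so the root lies in [-0.1875, -0.125]
h(-0.15625) = 0.0364 > 0, so the root lies in [-0.1875, -0.15625]

[-0.1875, -0.15625]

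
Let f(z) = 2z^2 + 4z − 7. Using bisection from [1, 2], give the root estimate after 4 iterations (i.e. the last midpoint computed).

1.0625

z = 1.5 gives f = 3.5, positive; keep [1, 1.5]
z = 1.25 gives f = 1.125, positive; keep [1, 1.25]
z = 1.125 gives f = 0.03125, positive; keep [1, 1.125]
z = 1.0625 gives f = -0.4922, negative; keep [1.0625, 1.125]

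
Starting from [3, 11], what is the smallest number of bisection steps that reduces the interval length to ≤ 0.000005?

Width after n steps is 8/2^n. Need 2^n ≥ 8/0.000005 = 1600000.
2^20 = 1048576 < 1600000 ≤ 2^21 = 2097152, so n = 21.

21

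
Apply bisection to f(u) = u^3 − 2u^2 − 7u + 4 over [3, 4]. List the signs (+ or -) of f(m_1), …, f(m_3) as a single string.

u = 3.5 gives f = -2.125, negative; keep [3.5, 4]
u = 3.75 gives f = 2.359375, positive; keep [3.5, 3.75]
u = 3.625 gives f = -0.021484, negative; keep [3.625, 3.75]

-+-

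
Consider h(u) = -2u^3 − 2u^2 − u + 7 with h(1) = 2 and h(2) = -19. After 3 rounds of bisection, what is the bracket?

[1.125, 1.25]

h(1.5) = -5.75 < 0, so the root lies in [1, 1.5]
h(1.25) = -1.28125 < 0, so the root lies in [1, 1.25]
h(1.125) = 0.496094 > 0, so the root lies in [1.125, 1.25]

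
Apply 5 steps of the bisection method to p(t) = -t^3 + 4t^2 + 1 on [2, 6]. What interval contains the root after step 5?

t = 4 gives p = 1, positive; keep [4, 6]
t = 5 gives p = -24, negative; keep [4, 5]
t = 4.5 gives p = -9.125, negative; keep [4, 4.5]
t = 4.25 gives p = -3.5156, negative; keep [4, 4.25]
t = 4.125 gives p = -1.127, negative; keep [4, 4.125]

[4, 4.125]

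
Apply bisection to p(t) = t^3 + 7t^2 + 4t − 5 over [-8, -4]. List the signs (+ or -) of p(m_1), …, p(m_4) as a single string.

t = -6 gives p = 7, positive; keep [-8, -6]
t = -7 gives p = -33, negative; keep [-7, -6]
t = -6.5 gives p = -9.875, negative; keep [-6.5, -6]
t = -6.25 gives p = -0.7031, negative; keep [-6.25, -6]

+---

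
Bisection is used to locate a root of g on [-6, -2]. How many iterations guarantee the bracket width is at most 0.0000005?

23

Width after n steps is 4/2^n. Need 2^n ≥ 4/0.0000005 = 8000000.
2^22 = 4194304 < 8000000 ≤ 2^23 = 8388608, so n = 23.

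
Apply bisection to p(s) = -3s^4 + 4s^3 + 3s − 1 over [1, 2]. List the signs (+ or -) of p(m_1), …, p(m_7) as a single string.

+-+----

midpoint 1.5: p = 1.8125 > 0 → [1.5, 2]
midpoint 1.75: p = -2.449219 < 0 → [1.5, 1.75]
midpoint 1.625: p = 0.120361 > 0 → [1.625, 1.75]
midpoint 1.6875: p = -1.0433 < 0 → [1.625, 1.6875]
midpoint 1.65625: p = -0.4326 < 0 → [1.625, 1.65625]
midpoint 1.640625: p = -0.1491 < 0 → [1.625, 1.640625]
midpoint 1.6328125: p = -0.0126 < 0 → [1.625, 1.6328125]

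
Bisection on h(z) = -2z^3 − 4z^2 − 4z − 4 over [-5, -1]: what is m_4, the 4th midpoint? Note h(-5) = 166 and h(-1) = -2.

-1.75

m = -3, h(m) = 26 (+); new bracket [-3, -1]
m = -2, h(m) = 4 (+); new bracket [-2, -1]
m = -1.5, h(m) = -0.25 (−); new bracket [-2, -1.5]
m = -1.75, h(m) = 1.4688 (+); new bracket [-1.75, -1.5]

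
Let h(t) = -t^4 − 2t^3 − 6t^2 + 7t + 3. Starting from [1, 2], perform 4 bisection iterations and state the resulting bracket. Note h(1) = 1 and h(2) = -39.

[1, 1.0625]

midpoint 1.5: h = -11.8125 < 0 → [1, 1.5]
midpoint 1.25: h = -3.972656 < 0 → [1, 1.25]
midpoint 1.125: h = -1.168213 < 0 → [1, 1.125]
midpoint 1.0625: h = -0.0093 < 0 → [1, 1.0625]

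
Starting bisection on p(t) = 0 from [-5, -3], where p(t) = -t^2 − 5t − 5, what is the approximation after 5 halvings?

-3.5625

m = -4, p(m) = -1 (−); new bracket [-4, -3]
m = -3.5, p(m) = 0.25 (+); new bracket [-4, -3.5]
m = -3.75, p(m) = -0.3125 (−); new bracket [-3.75, -3.5]
m = -3.625, p(m) = -0.0156 (−); new bracket [-3.625, -3.5]
m = -3.5625, p(m) = 0.1211 (+); new bracket [-3.625, -3.5625]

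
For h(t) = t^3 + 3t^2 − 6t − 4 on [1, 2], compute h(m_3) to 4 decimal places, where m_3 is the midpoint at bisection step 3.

-1.5371

midpoint 1.5: h = -2.875 < 0 → [1.5, 2]
midpoint 1.75: h = 0.046875 > 0 → [1.5, 1.75]
midpoint 1.625: h = -1.537109 < 0 → [1.625, 1.75]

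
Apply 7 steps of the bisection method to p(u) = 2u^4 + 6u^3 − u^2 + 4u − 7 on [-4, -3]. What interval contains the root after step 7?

p(-3.5) = 9.625 > 0, so the root lies in [-3.5, -3]
p(-3.25) = -13.398438 < 0, so the root lies in [-3.5, -3.25]
p(-3.375) = -3.058105 < 0, so the root lies in [-3.5, -3.375]
p(-3.4375) = 2.9751 > 0, so the root lies in [-3.4375, -3.375]
p(-3.40625) = -0.1166 < 0, so the root lies in [-3.4375, -3.40625]
p(-3.421875) = 1.4102 > 0, so the root lies in [-3.421875, -3.40625]
p(-3.4140625) = 0.6421 > 0, so the root lies in [-3.4140625, -3.40625]

[-3.4140625, -3.40625]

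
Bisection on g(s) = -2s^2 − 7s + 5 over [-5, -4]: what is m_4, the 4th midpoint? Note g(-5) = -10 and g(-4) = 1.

m = -4.5, g(m) = -4 (−); new bracket [-4.5, -4]
m = -4.25, g(m) = -1.375 (−); new bracket [-4.25, -4]
m = -4.125, g(m) = -0.15625 (−); new bracket [-4.125, -4]
m = -4.0625, g(m) = 0.4297 (+); new bracket [-4.125, -4.0625]

-4.0625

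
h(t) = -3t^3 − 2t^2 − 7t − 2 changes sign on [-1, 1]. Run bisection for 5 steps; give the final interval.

m = 0, h(m) = -2 (−); new bracket [-1, 0]
m = -0.5, h(m) = 1.375 (+); new bracket [-0.5, 0]
m = -0.25, h(m) = -0.328125 (−); new bracket [-0.5, -0.25]
m = -0.375, h(m) = 0.502 (+); new bracket [-0.375, -0.25]
m = -0.3125, h(m) = 0.0837 (+); new bracket [-0.3125, -0.25]

[-0.3125, -0.25]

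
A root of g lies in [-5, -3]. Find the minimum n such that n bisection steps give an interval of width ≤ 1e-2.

8

Width after n steps is 2/2^n. Need 2^n ≥ 2/1e-2 = 200.
2^7 = 128 < 200 ≤ 2^8 = 256, so n = 8.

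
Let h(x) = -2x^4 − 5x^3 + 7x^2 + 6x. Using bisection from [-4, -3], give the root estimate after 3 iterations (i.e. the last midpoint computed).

-3.375

x = -3.5 gives h = -21, negative; keep [-3.5, -3]
x = -3.25 gives h = 2.945312, positive; keep [-3.5, -3.25]
x = -3.375 gives h = -7.791504, negative; keep [-3.375, -3.25]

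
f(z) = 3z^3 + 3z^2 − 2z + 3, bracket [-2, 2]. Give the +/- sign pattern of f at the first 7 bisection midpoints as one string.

midpoint 0: f = 3 > 0 → [-2, 0]
midpoint -1: f = 5 > 0 → [-2, -1]
midpoint -1.5: f = 2.625 > 0 → [-2, -1.5]
midpoint -1.75: f = -0.3906 < 0 → [-1.75, -1.5]
midpoint -1.625: f = 1.2988 > 0 → [-1.75, -1.625]
midpoint -1.6875: f = 0.5017 > 0 → [-1.75, -1.6875]
midpoint -1.71875: f = 0.0677 > 0 → [-1.75, -1.71875]

+++-+++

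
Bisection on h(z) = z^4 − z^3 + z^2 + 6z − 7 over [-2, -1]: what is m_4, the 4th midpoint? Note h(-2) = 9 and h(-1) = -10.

-1.6875

midpoint -1.5: h = -5.3125 < 0 → [-2, -1.5]
midpoint -1.75: h = 0.300781 > 0 → [-1.75, -1.5]
midpoint -1.625: h = -2.845459 < 0 → [-1.75, -1.625]
midpoint -1.6875: h = -1.3628 < 0 → [-1.75, -1.6875]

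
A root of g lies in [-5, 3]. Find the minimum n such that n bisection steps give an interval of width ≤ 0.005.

11

Width after n steps is 8/2^n. Need 2^n ≥ 8/0.005 = 1600.
2^10 = 1024 < 1600 ≤ 2^11 = 2048, so n = 11.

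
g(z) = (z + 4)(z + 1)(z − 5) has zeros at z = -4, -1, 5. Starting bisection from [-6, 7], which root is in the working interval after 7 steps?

5

z = 0.5 gives g = -30.375, negative; keep [0.5, 7]
z = 3.75 gives g = -46.015625, negative; keep [3.75, 7]
z = 5.375 gives g = 22.412109, positive; keep [3.75, 5.375]
z = 4.5625 gives g = -20.8376, negative; keep [4.5625, 5.375]
z = 4.96875 gives g = -1.6729, negative; keep [4.96875, 5.375]
z = 5.171875 gives g = 9.7294, positive; keep [4.96875, 5.171875]
z = 5.0703125 gives g = 3.8714, positive; keep [4.96875, 5.0703125]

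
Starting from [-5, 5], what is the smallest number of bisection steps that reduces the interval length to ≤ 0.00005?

Width after n steps is 10/2^n. Need 2^n ≥ 10/0.00005 = 200000.
2^17 = 131072 < 200000 ≤ 2^18 = 262144, so n = 18.

18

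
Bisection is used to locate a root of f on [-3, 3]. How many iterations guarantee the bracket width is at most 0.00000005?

Width after n steps is 6/2^n. Need 2^n ≥ 6/0.00000005 = 120000000.
2^26 = 67108864 < 120000000 ≤ 2^27 = 134217728, so n = 27.

27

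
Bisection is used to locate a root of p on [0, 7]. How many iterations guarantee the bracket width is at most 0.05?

8

Width after n steps is 7/2^n. Need 2^n ≥ 7/0.05 = 140.
2^7 = 128 < 140 ≤ 2^8 = 256, so n = 8.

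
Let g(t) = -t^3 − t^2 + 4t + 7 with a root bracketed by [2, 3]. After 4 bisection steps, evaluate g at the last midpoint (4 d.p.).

0.4973

midpoint 2.5: g = -4.875 < 0 → [2, 2.5]
midpoint 2.25: g = -0.453125 < 0 → [2, 2.25]
midpoint 2.125: g = 1.388672 > 0 → [2.125, 2.25]
midpoint 2.1875: g = 0.4973 > 0 → [2.1875, 2.25]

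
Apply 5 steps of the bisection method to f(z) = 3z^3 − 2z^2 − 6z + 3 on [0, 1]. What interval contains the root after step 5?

[0.46875, 0.5]

midpoint 0.5: f = -0.125 < 0 → [0, 0.5]
midpoint 0.25: f = 1.421875 > 0 → [0.25, 0.5]
midpoint 0.375: f = 0.626953 > 0 → [0.375, 0.5]
midpoint 0.4375: f = 0.2434 > 0 → [0.4375, 0.5]
midpoint 0.46875: f = 0.057 > 0 → [0.46875, 0.5]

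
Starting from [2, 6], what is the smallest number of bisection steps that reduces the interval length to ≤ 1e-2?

Width after n steps is 4/2^n. Need 2^n ≥ 4/1e-2 = 400.
2^8 = 256 < 400 ≤ 2^9 = 512, so n = 9.

9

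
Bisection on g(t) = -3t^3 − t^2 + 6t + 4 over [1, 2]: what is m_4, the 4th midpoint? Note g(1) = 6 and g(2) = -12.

1.5625

midpoint 1.5: g = 0.625 > 0 → [1.5, 2]
midpoint 1.75: g = -4.640625 < 0 → [1.5, 1.75]
midpoint 1.625: g = -1.763672 < 0 → [1.5, 1.625]
midpoint 1.5625: g = -0.5105 < 0 → [1.5, 1.5625]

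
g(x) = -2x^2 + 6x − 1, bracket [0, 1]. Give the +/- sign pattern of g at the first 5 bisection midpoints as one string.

g(0.5) = 1.5 > 0, so the root lies in [0, 0.5]
g(0.25) = 0.375 > 0, so the root lies in [0, 0.25]
g(0.125) = -0.28125 < 0, so the root lies in [0.125, 0.25]
g(0.1875) = 0.0547 > 0, so the root lies in [0.125, 0.1875]
g(0.15625) = -0.1113 < 0, so the root lies in [0.15625, 0.1875]

++-+-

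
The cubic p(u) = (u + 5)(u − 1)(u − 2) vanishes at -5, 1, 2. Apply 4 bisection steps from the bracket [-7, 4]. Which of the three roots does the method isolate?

p(-1.5) = 30.625 > 0, so the root lies in [-7, -1.5]
p(-4.25) = 24.609375 > 0, so the root lies in [-7, -4.25]
p(-5.625) = -31.572266 < 0, so the root lies in [-5.625, -4.25]
p(-4.9375) = 2.5745 > 0, so the root lies in [-5.625, -4.9375]

-5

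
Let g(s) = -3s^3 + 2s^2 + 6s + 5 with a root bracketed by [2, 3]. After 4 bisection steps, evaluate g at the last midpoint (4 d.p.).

-0.4382

m = 2.5, g(m) = -14.375 (−); new bracket [2, 2.5]
m = 2.25, g(m) = -5.546875 (−); new bracket [2, 2.25]
m = 2.125, g(m) = -2.005859 (−); new bracket [2, 2.125]
m = 2.0625, g(m) = -0.4382 (−); new bracket [2, 2.0625]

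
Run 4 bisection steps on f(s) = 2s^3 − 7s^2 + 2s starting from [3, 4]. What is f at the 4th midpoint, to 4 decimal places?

midpoint 3.5: f = 7 > 0 → [3, 3.5]
midpoint 3.25: f = 1.21875 > 0 → [3, 3.25]
midpoint 3.125: f = -1.074219 < 0 → [3.125, 3.25]
midpoint 3.1875: f = 0.0249 > 0 → [3.125, 3.1875]

0.0249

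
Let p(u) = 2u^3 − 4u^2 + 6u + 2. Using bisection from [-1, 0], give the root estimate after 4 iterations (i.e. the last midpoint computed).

-0.3125

midpoint -0.5: p = -2.25 < 0 → [-0.5, 0]
midpoint -0.25: p = 0.21875 > 0 → [-0.5, -0.25]
midpoint -0.375: p = -0.917969 < 0 → [-0.375, -0.25]
midpoint -0.3125: p = -0.3267 < 0 → [-0.3125, -0.25]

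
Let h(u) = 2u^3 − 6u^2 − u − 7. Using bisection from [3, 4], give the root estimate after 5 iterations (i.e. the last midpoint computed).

3.46875

h(3.5) = 1.75 > 0, so the root lies in [3, 3.5]
h(3.25) = -4.96875 < 0, so the root lies in [3.25, 3.5]
h(3.375) = -1.832031 < 0, so the root lies in [3.375, 3.5]
h(3.4375) = -0.0981 < 0, so the root lies in [3.4375, 3.5]
h(3.46875) = 0.8115 > 0, so the root lies in [3.4375, 3.46875]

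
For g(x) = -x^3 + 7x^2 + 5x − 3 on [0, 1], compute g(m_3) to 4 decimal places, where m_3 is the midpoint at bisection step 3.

g(0.5) = 1.125 > 0, so the root lies in [0, 0.5]
g(0.25) = -1.328125 < 0, so the root lies in [0.25, 0.5]
g(0.375) = -0.193359 < 0, so the root lies in [0.375, 0.5]

-0.1934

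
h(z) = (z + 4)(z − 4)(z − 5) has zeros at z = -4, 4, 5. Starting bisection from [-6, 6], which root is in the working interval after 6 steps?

z = 0 gives h = 80, positive; keep [-6, 0]
z = -3 gives h = 56, positive; keep [-6, -3]
z = -4.5 gives h = -40.375, negative; keep [-4.5, -3]
z = -3.75 gives h = 16.9531, positive; keep [-4.5, -3.75]
z = -4.125 gives h = -9.2676, negative; keep [-4.125, -3.75]
z = -3.9375 gives h = 4.4338, positive; keep [-4.125, -3.9375]

-4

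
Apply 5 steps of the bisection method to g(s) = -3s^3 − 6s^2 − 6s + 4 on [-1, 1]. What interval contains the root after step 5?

[0.375, 0.4375]

s = 0 gives g = 4, positive; keep [0, 1]
s = 0.5 gives g = -0.875, negative; keep [0, 0.5]
s = 0.25 gives g = 2.078125, positive; keep [0.25, 0.5]
s = 0.375 gives g = 0.748, positive; keep [0.375, 0.5]
s = 0.4375 gives g = -0.0247, negative; keep [0.375, 0.4375]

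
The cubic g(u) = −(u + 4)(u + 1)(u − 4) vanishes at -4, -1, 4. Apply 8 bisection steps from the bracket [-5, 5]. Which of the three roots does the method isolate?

g(0) = 16 > 0, so the root lies in [0, 5]
g(2.5) = 34.125 > 0, so the root lies in [2.5, 5]
g(3.75) = 9.203125 > 0, so the root lies in [3.75, 5]
g(4.375) = -16.8809 < 0, so the root lies in [3.75, 4.375]
g(4.0625) = -2.551 < 0, so the root lies in [3.75, 4.0625]
g(3.90625) = 3.6366 > 0, so the root lies in [3.90625, 4.0625]
g(3.984375) = 0.6218 > 0, so the root lies in [3.984375, 4.0625]
g(4.0234375) = -0.9447 < 0, so the root lies in [3.984375, 4.0234375]

4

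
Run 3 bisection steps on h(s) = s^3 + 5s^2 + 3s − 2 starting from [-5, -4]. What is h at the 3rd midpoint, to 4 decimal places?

s = -4.5 gives h = -5.375, negative; keep [-4.5, -4]
s = -4.25 gives h = -1.203125, negative; keep [-4.25, -4]
s = -4.125 gives h = 0.513672, positive; keep [-4.25, -4.125]

0.5137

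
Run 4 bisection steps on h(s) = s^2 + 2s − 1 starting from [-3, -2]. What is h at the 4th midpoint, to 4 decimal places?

s = -2.5 gives h = 0.25, positive; keep [-2.5, -2]
s = -2.25 gives h = -0.4375, negative; keep [-2.5, -2.25]
s = -2.375 gives h = -0.109375, negative; keep [-2.5, -2.375]
s = -2.4375 gives h = 0.0664, positive; keep [-2.4375, -2.375]

0.0664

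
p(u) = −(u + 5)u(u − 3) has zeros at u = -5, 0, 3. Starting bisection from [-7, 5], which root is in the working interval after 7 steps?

-5

u = -1 gives p = -16, negative; keep [-7, -1]
u = -4 gives p = -28, negative; keep [-7, -4]
u = -5.5 gives p = 23.375, positive; keep [-5.5, -4]
u = -4.75 gives p = -9.2031, negative; keep [-5.5, -4.75]
u = -5.125 gives p = 5.2051, positive; keep [-5.125, -4.75]
u = -4.9375 gives p = -2.4495, negative; keep [-5.125, -4.9375]
u = -5.03125 gives p = 1.2627, positive; keep [-5.03125, -4.9375]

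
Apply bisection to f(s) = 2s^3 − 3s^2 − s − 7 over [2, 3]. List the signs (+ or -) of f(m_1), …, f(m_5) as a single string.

+-+--

f(2.5) = 3 > 0, so the root lies in [2, 2.5]
f(2.25) = -1.65625 < 0, so the root lies in [2.25, 2.5]
f(2.375) = 0.496094 > 0, so the root lies in [2.25, 2.375]
f(2.3125) = -0.6226 < 0, so the root lies in [2.3125, 2.375]
f(2.34375) = -0.074 < 0, so the root lies in [2.34375, 2.375]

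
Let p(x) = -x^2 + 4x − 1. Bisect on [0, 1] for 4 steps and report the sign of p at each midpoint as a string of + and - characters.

m = 0.5, p(m) = 0.75 (+); new bracket [0, 0.5]
m = 0.25, p(m) = -0.0625 (−); new bracket [0.25, 0.5]
m = 0.375, p(m) = 0.359375 (+); new bracket [0.25, 0.375]
m = 0.3125, p(m) = 0.1523 (+); new bracket [0.25, 0.3125]

+-++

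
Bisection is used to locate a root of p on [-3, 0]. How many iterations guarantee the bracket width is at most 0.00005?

Width after n steps is 3/2^n. Need 2^n ≥ 3/0.00005 = 60000.
2^15 = 32768 < 60000 ≤ 2^16 = 65536, so n = 16.

16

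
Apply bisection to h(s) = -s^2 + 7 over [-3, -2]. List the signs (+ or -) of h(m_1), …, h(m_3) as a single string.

s = -2.5 gives h = 0.75, positive; keep [-3, -2.5]
s = -2.75 gives h = -0.5625, negative; keep [-2.75, -2.5]
s = -2.625 gives h = 0.109375, positive; keep [-2.75, -2.625]

+-+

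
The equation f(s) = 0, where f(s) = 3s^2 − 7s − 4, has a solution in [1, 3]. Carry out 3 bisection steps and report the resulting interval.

midpoint 2: f = -6 < 0 → [2, 3]
midpoint 2.5: f = -2.75 < 0 → [2.5, 3]
midpoint 2.75: f = -0.5625 < 0 → [2.75, 3]

[2.75, 3]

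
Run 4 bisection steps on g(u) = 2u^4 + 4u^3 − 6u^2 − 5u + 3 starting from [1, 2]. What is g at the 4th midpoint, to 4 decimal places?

-0.7231

u = 1.5 gives g = 5.625, positive; keep [1, 1.5]
u = 1.25 gives g = 0.070312, positive; keep [1, 1.25]
u = 1.125 gives g = -1.319824, negative; keep [1.125, 1.25]
u = 1.1875 gives g = -0.7231, negative; keep [1.1875, 1.25]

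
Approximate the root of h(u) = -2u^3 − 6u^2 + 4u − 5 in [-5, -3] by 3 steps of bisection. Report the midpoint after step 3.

-3.75

m = -4, h(m) = 11 (+); new bracket [-4, -3]
m = -3.5, h(m) = -6.75 (−); new bracket [-4, -3.5]
m = -3.75, h(m) = 1.09375 (+); new bracket [-3.75, -3.5]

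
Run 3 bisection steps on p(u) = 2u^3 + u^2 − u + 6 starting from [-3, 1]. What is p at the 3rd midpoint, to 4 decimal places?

3.0000

m = -1, p(m) = 6 (+); new bracket [-3, -1]
m = -2, p(m) = -4 (−); new bracket [-2, -1]
m = -1.5, p(m) = 3 (+); new bracket [-2, -1.5]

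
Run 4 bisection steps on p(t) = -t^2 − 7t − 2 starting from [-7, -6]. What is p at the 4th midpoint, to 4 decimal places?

t = -6.5 gives p = 1.25, positive; keep [-7, -6.5]
t = -6.75 gives p = -0.3125, negative; keep [-6.75, -6.5]
t = -6.625 gives p = 0.484375, positive; keep [-6.75, -6.625]
t = -6.6875 gives p = 0.0898, positive; keep [-6.75, -6.6875]

0.0898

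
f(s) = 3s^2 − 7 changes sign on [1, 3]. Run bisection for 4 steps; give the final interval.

m = 2, f(m) = 5 (+); new bracket [1, 2]
m = 1.5, f(m) = -0.25 (−); new bracket [1.5, 2]
m = 1.75, f(m) = 2.1875 (+); new bracket [1.5, 1.75]
m = 1.625, f(m) = 0.9219 (+); new bracket [1.5, 1.625]

[1.5, 1.625]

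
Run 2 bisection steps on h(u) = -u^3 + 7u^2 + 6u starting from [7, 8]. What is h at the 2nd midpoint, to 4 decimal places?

midpoint 7.5: h = 16.875 > 0 → [7.5, 8]
midpoint 7.75: h = 1.453125 > 0 → [7.75, 8]

1.4531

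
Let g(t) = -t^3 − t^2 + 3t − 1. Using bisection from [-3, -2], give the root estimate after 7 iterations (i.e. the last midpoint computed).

m = -2.5, g(m) = 0.875 (+); new bracket [-2.5, -2]
m = -2.25, g(m) = -1.421875 (−); new bracket [-2.5, -2.25]
m = -2.375, g(m) = -0.369141 (−); new bracket [-2.5, -2.375]
m = -2.4375, g(m) = 0.2283 (+); new bracket [-2.4375, -2.375]
m = -2.40625, g(m) = -0.0765 (−); new bracket [-2.4375, -2.40625]
m = -2.421875, g(m) = 0.0744 (+); new bracket [-2.421875, -2.40625]
m = -2.4140625, g(m) = -0.0015 (−); new bracket [-2.421875, -2.4140625]

-2.4140625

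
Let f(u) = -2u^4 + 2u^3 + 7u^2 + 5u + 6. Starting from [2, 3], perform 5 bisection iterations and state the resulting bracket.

[2.71875, 2.75]

midpoint 2.5: f = 15.375 > 0 → [2.5, 3]
midpoint 2.75: f = -0.101562 < 0 → [2.5, 2.75]
midpoint 2.625: f = 8.57373 > 0 → [2.625, 2.75]
midpoint 2.6875: f = 4.4843 > 0 → [2.6875, 2.75]
midpoint 2.71875: f = 2.2552 > 0 → [2.71875, 2.75]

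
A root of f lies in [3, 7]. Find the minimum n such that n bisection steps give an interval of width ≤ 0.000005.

20

Width after n steps is 4/2^n. Need 2^n ≥ 4/0.000005 = 800000.
2^19 = 524288 < 800000 ≤ 2^20 = 1048576, so n = 20.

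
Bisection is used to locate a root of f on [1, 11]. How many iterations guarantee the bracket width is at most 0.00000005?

28

Width after n steps is 10/2^n. Need 2^n ≥ 10/0.00000005 = 200000000.
2^27 = 134217728 < 200000000 ≤ 2^28 = 268435456, so n = 28.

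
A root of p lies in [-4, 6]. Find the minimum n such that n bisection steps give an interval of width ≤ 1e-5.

20

Width after n steps is 10/2^n. Need 2^n ≥ 10/1e-5 = 1000000.
2^19 = 524288 < 1000000 ≤ 2^20 = 1048576, so n = 20.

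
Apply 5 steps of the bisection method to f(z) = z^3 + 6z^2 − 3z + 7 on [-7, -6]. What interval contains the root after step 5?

[-6.625, -6.59375]

midpoint -6.5: f = 5.375 > 0 → [-7, -6.5]
midpoint -6.75: f = -6.921875 < 0 → [-6.75, -6.5]
midpoint -6.625: f = -0.556641 < 0 → [-6.625, -6.5]
midpoint -6.5625: f = 2.4626 > 0 → [-6.625, -6.5625]
midpoint -6.59375: f = 0.9665 > 0 → [-6.625, -6.59375]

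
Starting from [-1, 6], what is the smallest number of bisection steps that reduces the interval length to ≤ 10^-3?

13

Width after n steps is 7/2^n. Need 2^n ≥ 7/10^-3 = 7000.
2^12 = 4096 < 7000 ≤ 2^13 = 8192, so n = 13.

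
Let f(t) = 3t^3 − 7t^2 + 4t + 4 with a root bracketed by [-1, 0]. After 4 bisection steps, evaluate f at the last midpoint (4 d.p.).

t = -0.5 gives f = -0.125, negative; keep [-0.5, 0]
t = -0.25 gives f = 2.515625, positive; keep [-0.5, -0.25]
t = -0.375 gives f = 1.357422, positive; keep [-0.5, -0.375]
t = -0.4375 gives f = 0.6589, positive; keep [-0.5, -0.4375]

0.6589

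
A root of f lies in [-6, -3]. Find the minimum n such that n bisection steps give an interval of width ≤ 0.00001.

19

Width after n steps is 3/2^n. Need 2^n ≥ 3/0.00001 = 300000.
2^18 = 262144 < 300000 ≤ 2^19 = 524288, so n = 19.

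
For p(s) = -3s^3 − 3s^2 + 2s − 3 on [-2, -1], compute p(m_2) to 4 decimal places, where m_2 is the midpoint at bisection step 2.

p(-1.5) = -2.625 < 0, so the root lies in [-2, -1.5]
p(-1.75) = 0.390625 > 0, so the root lies in [-1.75, -1.5]

0.3906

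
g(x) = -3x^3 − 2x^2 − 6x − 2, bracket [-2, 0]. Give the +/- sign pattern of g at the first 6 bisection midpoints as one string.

midpoint -1: g = 5 > 0 → [-1, 0]
midpoint -0.5: g = 0.875 > 0 → [-0.5, 0]
midpoint -0.25: g = -0.578125 < 0 → [-0.5, -0.25]
midpoint -0.375: g = 0.127 > 0 → [-0.375, -0.25]
midpoint -0.3125: g = -0.2288 < 0 → [-0.375, -0.3125]
midpoint -0.34375: g = -0.052 < 0 → [-0.375, -0.34375]

++-+--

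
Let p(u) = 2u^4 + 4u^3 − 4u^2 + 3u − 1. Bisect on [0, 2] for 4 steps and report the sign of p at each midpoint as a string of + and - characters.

++--

u = 1 gives p = 4, positive; keep [0, 1]
u = 0.5 gives p = 0.125, positive; keep [0, 0.5]
u = 0.25 gives p = -0.429688, negative; keep [0.25, 0.5]
u = 0.375 gives p = -0.187, negative; keep [0.375, 0.5]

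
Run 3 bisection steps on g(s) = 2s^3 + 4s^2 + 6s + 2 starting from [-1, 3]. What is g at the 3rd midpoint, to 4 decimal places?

-0.2500

s = 1 gives g = 14, positive; keep [-1, 1]
s = 0 gives g = 2, positive; keep [-1, 0]
s = -0.5 gives g = -0.25, negative; keep [-0.5, 0]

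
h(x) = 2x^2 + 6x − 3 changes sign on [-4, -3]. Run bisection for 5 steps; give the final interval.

m = -3.5, h(m) = 0.5 (+); new bracket [-3.5, -3]
m = -3.25, h(m) = -1.375 (−); new bracket [-3.5, -3.25]
m = -3.375, h(m) = -0.46875 (−); new bracket [-3.5, -3.375]
m = -3.4375, h(m) = 0.0078 (+); new bracket [-3.4375, -3.375]
m = -3.40625, h(m) = -0.2324 (−); new bracket [-3.4375, -3.40625]

[-3.4375, -3.40625]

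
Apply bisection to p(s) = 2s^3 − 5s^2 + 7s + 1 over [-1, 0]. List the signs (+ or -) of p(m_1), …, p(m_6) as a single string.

--+---

m = -0.5, p(m) = -4 (−); new bracket [-0.5, 0]
m = -0.25, p(m) = -1.09375 (−); new bracket [-0.25, 0]
m = -0.125, p(m) = 0.042969 (+); new bracket [-0.25, -0.125]
m = -0.1875, p(m) = -0.5015 (−); new bracket [-0.1875, -0.125]
m = -0.15625, p(m) = -0.2234 (−); new bracket [-0.15625, -0.125]
m = -0.140625, p(m) = -0.0888 (−); new bracket [-0.140625, -0.125]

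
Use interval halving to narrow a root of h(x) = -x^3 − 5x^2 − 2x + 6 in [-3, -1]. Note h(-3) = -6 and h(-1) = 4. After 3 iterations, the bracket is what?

m = -2, h(m) = -2 (−); new bracket [-2, -1]
m = -1.5, h(m) = 1.125 (+); new bracket [-2, -1.5]
m = -1.75, h(m) = -0.453125 (−); new bracket [-1.75, -1.5]

[-1.75, -1.5]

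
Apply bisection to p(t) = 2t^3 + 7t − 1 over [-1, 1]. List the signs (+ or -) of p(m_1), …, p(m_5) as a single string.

-++-+

t = 0 gives p = -1, negative; keep [0, 1]
t = 0.5 gives p = 2.75, positive; keep [0, 0.5]
t = 0.25 gives p = 0.78125, positive; keep [0, 0.25]
t = 0.125 gives p = -0.1211, negative; keep [0.125, 0.25]
t = 0.1875 gives p = 0.3257, positive; keep [0.125, 0.1875]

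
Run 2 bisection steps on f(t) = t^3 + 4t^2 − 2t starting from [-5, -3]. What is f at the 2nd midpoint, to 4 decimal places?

m = -4, f(m) = 8 (+); new bracket [-5, -4]
m = -4.5, f(m) = -1.125 (−); new bracket [-4.5, -4]

-1.1250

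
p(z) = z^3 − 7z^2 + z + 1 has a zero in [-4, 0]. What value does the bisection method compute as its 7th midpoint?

p(-2) = -37 < 0, so the root lies in [-2, 0]
p(-1) = -8 < 0, so the root lies in [-1, 0]
p(-0.5) = -1.375 < 0, so the root lies in [-0.5, 0]
p(-0.25) = 0.2969 > 0, so the root lies in [-0.5, -0.25]
p(-0.375) = -0.4121 < 0, so the root lies in [-0.375, -0.25]
p(-0.3125) = -0.0266 < 0, so the root lies in [-0.3125, -0.25]
p(-0.28125) = 0.1428 > 0, so the root lies in [-0.3125, -0.28125]

-0.28125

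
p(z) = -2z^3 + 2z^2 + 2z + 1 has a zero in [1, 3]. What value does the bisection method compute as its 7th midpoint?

1.734375

m = 2, p(m) = -3 (−); new bracket [1, 2]
m = 1.5, p(m) = 1.75 (+); new bracket [1.5, 2]
m = 1.75, p(m) = -0.09375 (−); new bracket [1.5, 1.75]
m = 1.625, p(m) = 0.9492 (+); new bracket [1.625, 1.75]
m = 1.6875, p(m) = 0.4595 (+); new bracket [1.6875, 1.75]
m = 1.71875, p(m) = 0.191 (+); new bracket [1.71875, 1.75]
m = 1.734375, p(m) = 0.0507 (+); new bracket [1.734375, 1.75]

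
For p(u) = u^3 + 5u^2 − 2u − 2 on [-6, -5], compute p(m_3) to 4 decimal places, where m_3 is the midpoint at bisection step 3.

-2.0840

p(-5.5) = -6.125 < 0, so the root lies in [-5.5, -5]
p(-5.25) = 1.609375 > 0, so the root lies in [-5.5, -5.25]
p(-5.375) = -2.083984 < 0, so the root lies in [-5.375, -5.25]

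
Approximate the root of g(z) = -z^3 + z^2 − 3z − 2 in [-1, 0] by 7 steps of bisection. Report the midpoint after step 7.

-0.5234375

m = -0.5, g(m) = -0.125 (−); new bracket [-1, -0.5]
m = -0.75, g(m) = 1.234375 (+); new bracket [-0.75, -0.5]
m = -0.625, g(m) = 0.509766 (+); new bracket [-0.625, -0.5]
m = -0.5625, g(m) = 0.1819 (+); new bracket [-0.5625, -0.5]
m = -0.53125, g(m) = 0.0259 (+); new bracket [-0.53125, -0.5]
m = -0.515625, g(m) = -0.0502 (−); new bracket [-0.53125, -0.515625]
m = -0.5234375, g(m) = -0.0123 (−); new bracket [-0.53125, -0.5234375]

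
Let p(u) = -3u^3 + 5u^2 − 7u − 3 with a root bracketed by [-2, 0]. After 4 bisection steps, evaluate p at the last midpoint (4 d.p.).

0.4863

u = -1 gives p = 12, positive; keep [-1, 0]
u = -0.5 gives p = 2.125, positive; keep [-0.5, 0]
u = -0.25 gives p = -0.890625, negative; keep [-0.5, -0.25]
u = -0.375 gives p = 0.4863, positive; keep [-0.375, -0.25]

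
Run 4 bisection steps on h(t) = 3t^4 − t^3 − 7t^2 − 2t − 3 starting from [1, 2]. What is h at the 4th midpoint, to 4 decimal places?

m = 1.5, h(m) = -9.9375 (−); new bracket [1.5, 2]
m = 1.75, h(m) = -5.160156 (−); new bracket [1.75, 2]
m = 1.875, h(m) = -0.872314 (−); new bracket [1.875, 2]
m = 1.9375, h(m) = 1.8499 (+); new bracket [1.875, 1.9375]

1.8499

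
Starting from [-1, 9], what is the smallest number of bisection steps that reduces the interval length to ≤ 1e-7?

27

Width after n steps is 10/2^n. Need 2^n ≥ 10/1e-7 = 100000000.
2^26 = 67108864 < 100000000 ≤ 2^27 = 134217728, so n = 27.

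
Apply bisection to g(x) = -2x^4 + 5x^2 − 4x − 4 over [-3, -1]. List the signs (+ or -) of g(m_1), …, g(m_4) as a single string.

-+-+

x = -2 gives g = -8, negative; keep [-2, -1]
x = -1.5 gives g = 3.125, positive; keep [-2, -1.5]
x = -1.75 gives g = -0.445312, negative; keep [-1.75, -1.5]
x = -1.625 gives g = 1.7573, positive; keep [-1.75, -1.625]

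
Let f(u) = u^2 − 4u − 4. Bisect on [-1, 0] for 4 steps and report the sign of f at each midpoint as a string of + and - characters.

--+-

u = -0.5 gives f = -1.75, negative; keep [-1, -0.5]
u = -0.75 gives f = -0.4375, negative; keep [-1, -0.75]
u = -0.875 gives f = 0.265625, positive; keep [-0.875, -0.75]
u = -0.8125 gives f = -0.0898, negative; keep [-0.875, -0.8125]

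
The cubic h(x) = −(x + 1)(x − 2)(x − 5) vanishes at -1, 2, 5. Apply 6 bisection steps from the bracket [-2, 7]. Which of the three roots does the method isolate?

5

m = 2.5, h(m) = 4.375 (+); new bracket [2.5, 7]
m = 4.75, h(m) = 3.953125 (+); new bracket [4.75, 7]
m = 5.875, h(m) = -23.310547 (−); new bracket [4.75, 5.875]
m = 5.3125, h(m) = -6.5344 (−); new bracket [4.75, 5.3125]
m = 5.03125, h(m) = -0.5713 (−); new bracket [4.75, 5.03125]
m = 4.890625, h(m) = 1.8624 (+); new bracket [4.890625, 5.03125]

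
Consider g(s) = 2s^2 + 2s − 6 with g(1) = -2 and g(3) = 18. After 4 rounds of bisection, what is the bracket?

[1.25, 1.375]

g(2) = 6 > 0, so the root lies in [1, 2]
g(1.5) = 1.5 > 0, so the root lies in [1, 1.5]
g(1.25) = -0.375 < 0, so the root lies in [1.25, 1.5]
g(1.375) = 0.5312 > 0, so the root lies in [1.25, 1.375]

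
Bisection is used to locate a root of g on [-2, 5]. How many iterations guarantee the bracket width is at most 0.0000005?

Width after n steps is 7/2^n. Need 2^n ≥ 7/0.0000005 = 14000000.
2^23 = 8388608 < 14000000 ≤ 2^24 = 16777216, so n = 24.

24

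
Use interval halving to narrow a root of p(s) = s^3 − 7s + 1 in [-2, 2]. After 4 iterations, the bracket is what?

p(0) = 1 > 0, so the root lies in [0, 2]
p(1) = -5 < 0, so the root lies in [0, 1]
p(0.5) = -2.375 < 0, so the root lies in [0, 0.5]
p(0.25) = -0.7344 < 0, so the root lies in [0, 0.25]

[0, 0.25]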